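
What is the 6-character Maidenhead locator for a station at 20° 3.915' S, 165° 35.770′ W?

Shift to the Maidenhead origin (180°W, 90°S): lon 14.4038, lat 69.9348.
Field (20°×10°, letters A–R): lon ⌊14.4038/20⌋ = 0 → A; lat ⌊69.9348/10⌋ = 6 → G.
Square (2°×1°, digits 0–9): lon ⌊14.4038/2⌋ = 7; lat ⌊9.9348/1⌋ = 9.
Subsquare (5′×2.5′, letters a–x): lon ⌊0.4038/0.0833333⌋ = 4 → e; lat ⌊0.9348/0.0416667⌋ = 22 → w.

AG79ew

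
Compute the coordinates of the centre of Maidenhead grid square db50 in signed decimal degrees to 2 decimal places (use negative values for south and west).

-79.50, -109.00

Field D=3, B=1: +3·20° lon, +1·10° lat → SW at lon -120°, lat -80°.
Square 5, 0: +5·2° lon, +0·1° lat → SW at lon -110°, lat -80°.
Cell spans 2° lon × 1° lat. Centre is SW corner plus half of each.
latitude -79.50, longitude -109.00.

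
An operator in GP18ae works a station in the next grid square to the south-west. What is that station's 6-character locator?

Longitude subsquare a = 0; −1 → -1, wraps to 23 = x, carry into square.
Longitude square 1; −1 → 0.
Latitude subsquare e = 4; −1 → 3 = d.

GP08xd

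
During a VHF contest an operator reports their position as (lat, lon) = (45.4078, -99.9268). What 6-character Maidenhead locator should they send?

EN05aj

Add 180° to longitude and 90° to latitude: 80.0732, 135.4078.
Field: 80.0732/20 → 4 → E, 135.4078/10 → 13 → N; chars EN.
Square: 0.0732/2 → 0, 5.4078/1 → 5; chars 05.
Subsquare: 0.0732/0.0833333 → 0 → a, 0.4078/0.0416667 → 9 → j; chars aj.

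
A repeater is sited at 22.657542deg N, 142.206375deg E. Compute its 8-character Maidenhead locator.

Shift to the Maidenhead origin (180°W, 90°S): lon 322.20637, lat 112.65754.
Field (20°×10°, letters A–R): lon ⌊322.20637/20⌋ = 16 → Q; lat ⌊112.65754/10⌋ = 11 → L.
Square (2°×1°, digits 0–9): lon ⌊2.20637/2⌋ = 1; lat ⌊2.65754/1⌋ = 2.
Subsquare (5′×2.5′, letters a–x): lon ⌊0.20637/0.0833333⌋ = 2 → c; lat ⌊0.65754/0.0416667⌋ = 15 → p.
Extended square (30″×15″, digits 0–9): lon ⌊0.03971/0.00833333⌋ = 4; lat ⌊0.03254/0.00416667⌋ = 7.

QL12cp47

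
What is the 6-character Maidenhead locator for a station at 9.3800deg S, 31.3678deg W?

Offset from 180°W / 90°S: lon 148.6322°, lat 80.6200°.
Field: 148.6322/20 → 7 → H, 80.6200/10 → 8 → I; chars HI.
Square: 8.6322/2 → 4, 0.6200/1 → 0; chars 40.
Subsquare: 0.6322/0.0833333 → 7 → h, 0.6200/0.0416667 → 14 → o; chars ho.

HI40ho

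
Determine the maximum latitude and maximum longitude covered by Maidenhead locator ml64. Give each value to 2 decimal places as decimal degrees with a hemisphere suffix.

25.00° N, 74.00° E

Field M=12, L=11: +12·20° lon, +11·10° lat → SW at lon 60°, lat 20°.
Square 6, 4: +6·2° lon, +4·1° lat → SW at lon 72°, lat 24°.
Cell spans 2° lon × 1° lat. NE corner is SW corner plus one full cell.
latitude 25.00° N, longitude 74.00° E.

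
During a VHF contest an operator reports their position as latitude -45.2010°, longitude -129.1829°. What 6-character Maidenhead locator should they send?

Shift to the Maidenhead origin (180°W, 90°S): lon 50.8171, lat 44.7990.
Field: 50.8171/20 → 2 → C, 44.7990/10 → 4 → E; chars CE.
Square: 10.8171/2 → 5, 4.7990/1 → 4; chars 54.
Subsquare: 0.8171/0.0833333 → 9 → j, 0.7990/0.0416667 → 19 → t; chars jt.

CE54jt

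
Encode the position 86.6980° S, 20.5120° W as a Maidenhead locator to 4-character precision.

HA93

Shift to the Maidenhead origin (180°W, 90°S): lon 159.49, lat 3.30.
Field: 159.49/20 → 7 → H, 3.30/10 → 0 → A; chars HA.
Square: 19.49/2 → 9, 3.30/1 → 3; chars 93.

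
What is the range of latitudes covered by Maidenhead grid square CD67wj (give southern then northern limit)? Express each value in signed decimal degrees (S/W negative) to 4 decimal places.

-52.6250, -52.5833

Field C=2, D=3: +2·20° lon, +3·10° lat → SW at lon -140°, lat -60°.
Square 6, 7: +6·2° lon, +7·1° lat → SW at lon -128°, lat -53°.
Subsquare w=22, j=9: +22·0.0833333° lon, +9·0.0416667° lat → SW at lon -126.167°, lat -52.625°.
Cell spans 0.0833333° lon × 0.0416667° lat.
south -52.6250, north -52.5833.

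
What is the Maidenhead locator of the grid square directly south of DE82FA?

DE81fx

Latitude subsquare a = 0; −1 → -1, wraps to 23 = x, carry into square.
Latitude square 2; −1 → 1.
The longitude characters are unchanged.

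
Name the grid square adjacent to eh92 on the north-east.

Longitude square 9; +1 → 10, wraps to 0, carry into field.
Longitude field E = 4; +1 → 5 = F.
Latitude square 2; +1 → 3.

FH03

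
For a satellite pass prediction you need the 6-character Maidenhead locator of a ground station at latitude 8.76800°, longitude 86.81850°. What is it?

NJ38js

Add 180° to longitude and 90° to latitude: 266.8185, 98.7680.
Field: lon ⌊266.8185/20⌋ = 13 → N; lat ⌊98.7680/10⌋ = 9 → J.
Square: lon ⌊6.8185/2⌋ = 3; lat ⌊8.7680/1⌋ = 8.
Subsquare: lon ⌊0.8185/0.0833333⌋ = 9 → j; lat ⌊0.7680/0.0416667⌋ = 18 → s.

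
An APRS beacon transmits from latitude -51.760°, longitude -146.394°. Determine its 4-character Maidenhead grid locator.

BD68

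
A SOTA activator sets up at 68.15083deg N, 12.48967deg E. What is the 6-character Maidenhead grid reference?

JP68fd

Offset from 180°W / 90°S: lon 192.4897°, lat 158.1508°.
Field: 192.4897/20 → 9 → J, 158.1508/10 → 15 → P; chars JP.
Square: 12.4897/2 → 6, 8.1508/1 → 8; chars 68.
Subsquare: 0.4897/0.0833333 → 5 → f, 0.1508/0.0416667 → 3 → d; chars fd.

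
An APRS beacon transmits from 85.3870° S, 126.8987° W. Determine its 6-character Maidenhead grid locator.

CA64no

Offset from 180°W / 90°S: lon 53.1013°, lat 4.6130°.
Field: 53.1013/20 → 2 → C, 4.6130/10 → 0 → A; chars CA.
Square: 13.1013/2 → 6, 4.6130/1 → 4; chars 64.
Subsquare: 1.1013/0.0833333 → 13 → n, 0.6130/0.0416667 → 14 → o; chars no.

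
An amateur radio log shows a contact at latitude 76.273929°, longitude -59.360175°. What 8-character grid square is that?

GQ06hg65

Offset from 180°W / 90°S: lon 120.63983°, lat 166.27393°.
Field: 120.63983/20 → 6 → G, 166.27393/10 → 16 → Q; chars GQ.
Square: 0.63983/2 → 0, 6.27393/1 → 6; chars 06.
Subsquare: 0.63983/0.0833333 → 7 → h, 0.27393/0.0416667 → 6 → g; chars hg.
Extended square: 0.05649/0.00833333 → 6, 0.02393/0.00416667 → 5; chars 65.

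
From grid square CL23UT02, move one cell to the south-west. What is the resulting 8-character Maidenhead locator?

Longitude extended square 0; −1 → -1, wraps to 9, carry into subsquare.
Longitude subsquare u = 20; −1 → 19 = t.
Latitude extended square 2; −1 → 1.

CL23tt91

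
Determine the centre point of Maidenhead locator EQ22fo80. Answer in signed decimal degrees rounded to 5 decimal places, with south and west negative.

72.58542, -95.51250

Field E=4, Q=16: +4·20° lon, +16·10° lat → SW at lon -100°, lat 70°.
Square 2, 2: +2·2° lon, +2·1° lat → SW at lon -96°, lat 72°.
Subsquare f=5, o=14: +5·0.0833333° lon, +14·0.0416667° lat → SW at lon -95.5833°, lat 72.5833°.
Extended square 8, 0: +8·0.00833333° lon, +0·0.00416667° lat → SW at lon -95.5167°, lat 72.5833°.
Cell spans 0.00833333° lon × 0.00416667° lat. Centre is SW corner plus half of each.
latitude 72.58542, longitude -95.51250.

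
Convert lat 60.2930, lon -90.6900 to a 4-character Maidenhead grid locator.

EP40

Add 180° to longitude and 90° to latitude: 89.31, 150.29.
Field: 89.31/20 → 4 → E, 150.29/10 → 15 → P; chars EP.
Square: 9.31/2 → 4, 0.29/1 → 0; chars 40.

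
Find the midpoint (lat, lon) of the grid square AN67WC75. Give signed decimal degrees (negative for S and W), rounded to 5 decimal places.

47.10625, -166.10417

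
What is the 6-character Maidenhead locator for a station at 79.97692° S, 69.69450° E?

MB40ua

Shift to the Maidenhead origin (180°W, 90°S): lon 249.6945, lat 10.0231.
Field: 249.6945/20 → 12 → M, 10.0231/10 → 1 → B; chars MB.
Square: 9.6945/2 → 4, 0.0231/1 → 0; chars 40.
Subsquare: 1.6945/0.0833333 → 20 → u, 0.0231/0.0416667 → 0 → a; chars ua.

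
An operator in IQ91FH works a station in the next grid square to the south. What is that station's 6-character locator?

IQ91fg

Latitude subsquare h = 7; −1 → 6 = g.
The longitude characters are unchanged.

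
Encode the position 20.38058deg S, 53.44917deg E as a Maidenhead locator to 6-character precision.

Offset from 180°W / 90°S: lon 233.4492°, lat 69.6194°.
Field: lon ⌊233.4492/20⌋ = 11 → L; lat ⌊69.6194/10⌋ = 6 → G.
Square: lon ⌊13.4492/2⌋ = 6; lat ⌊9.6194/1⌋ = 9.
Subsquare: lon ⌊1.4492/0.0833333⌋ = 17 → r; lat ⌊0.6194/0.0416667⌋ = 14 → o.

LG69ro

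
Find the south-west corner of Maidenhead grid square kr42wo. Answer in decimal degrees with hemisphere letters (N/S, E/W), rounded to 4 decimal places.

82.5833° N, 29.8333° E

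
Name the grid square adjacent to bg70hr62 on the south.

Latitude extended square 2; −1 → 1.
The longitude characters are unchanged.

BG70hr61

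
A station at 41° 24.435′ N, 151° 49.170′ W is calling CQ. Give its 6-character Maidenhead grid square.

BN41cj

Offset from 180°W / 90°S: lon 28.1805°, lat 131.4073°.
Field: 28.1805/20 → 1 → B, 131.4073/10 → 13 → N; chars BN.
Square: 8.1805/2 → 4, 1.4073/1 → 1; chars 41.
Subsquare: 0.1805/0.0833333 → 2 → c, 0.4073/0.0416667 → 9 → j; chars cj.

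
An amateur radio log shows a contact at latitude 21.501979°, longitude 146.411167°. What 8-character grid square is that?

Shift to the Maidenhead origin (180°W, 90°S): lon 326.41117, lat 111.50198.
Field: lon ⌊326.41117/20⌋ = 16 → Q; lat ⌊111.50198/10⌋ = 11 → L.
Square: lon ⌊6.41117/2⌋ = 3; lat ⌊1.50198/1⌋ = 1.
Subsquare: lon ⌊0.41117/0.0833333⌋ = 4 → e; lat ⌊0.50198/0.0416667⌋ = 12 → m.
Extended square: lon ⌊0.07783/0.00833333⌋ = 9; lat ⌊0.00198/0.00416667⌋ = 0.

QL31em90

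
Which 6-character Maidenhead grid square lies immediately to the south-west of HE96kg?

HE96jf

Longitude subsquare k = 10; −1 → 9 = j.
Latitude subsquare g = 6; −1 → 5 = f.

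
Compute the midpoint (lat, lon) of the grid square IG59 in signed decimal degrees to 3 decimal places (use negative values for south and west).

-20.500, -9.000

Field I=8, G=6: +8·20° lon, +6·10° lat → SW at lon -20°, lat -30°.
Square 5, 9: +5·2° lon, +9·1° lat → SW at lon -10°, lat -21°.
Cell spans 2° lon × 1° lat. Centre is SW corner plus half of each.
latitude -20.500, longitude -9.000.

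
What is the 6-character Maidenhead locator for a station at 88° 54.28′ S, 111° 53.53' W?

DA41bc

Add 180° to longitude and 90° to latitude: 68.1078, 1.0953.
Field: 68.1078/20 → 3 → D, 1.0953/10 → 0 → A; chars DA.
Square: 8.1078/2 → 4, 1.0953/1 → 1; chars 41.
Subsquare: 0.1078/0.0833333 → 1 → b, 0.0953/0.0416667 → 2 → c; chars bc.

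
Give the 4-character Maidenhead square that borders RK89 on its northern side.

Latitude square 9; +1 → 10, wraps to 0, carry into field.
Latitude field K = 10; +1 → 11 = L.
The longitude characters are unchanged.

RL80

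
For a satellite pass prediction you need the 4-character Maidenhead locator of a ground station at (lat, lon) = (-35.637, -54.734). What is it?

GF24

Offset from 180°W / 90°S: lon 125.27°, lat 54.36°.
Field: 125.27/20 → 6 → G, 54.36/10 → 5 → F; chars GF.
Square: 5.27/2 → 2, 4.36/1 → 4; chars 24.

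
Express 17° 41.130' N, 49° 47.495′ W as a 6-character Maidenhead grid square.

GK57cq

Shift to the Maidenhead origin (180°W, 90°S): lon 130.2084, lat 107.6855.
Field: lon ⌊130.2084/20⌋ = 6 → G; lat ⌊107.6855/10⌋ = 10 → K.
Square: lon ⌊10.2084/2⌋ = 5; lat ⌊7.6855/1⌋ = 7.
Subsquare: lon ⌊0.2084/0.0833333⌋ = 2 → c; lat ⌊0.6855/0.0416667⌋ = 16 → q.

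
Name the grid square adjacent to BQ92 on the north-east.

Longitude square 9; +1 → 10, wraps to 0, carry into field.
Longitude field B = 1; +1 → 2 = C.
Latitude square 2; +1 → 3.

CQ03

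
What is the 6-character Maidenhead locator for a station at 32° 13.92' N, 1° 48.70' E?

JM02vf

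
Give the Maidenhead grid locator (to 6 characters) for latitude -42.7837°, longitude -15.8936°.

Offset from 180°W / 90°S: lon 164.1064°, lat 47.2163°.
Field (20°×10°, letters A–R): 164.1064/20 → 8 → I, 47.2163/10 → 4 → E; chars IE.
Square (2°×1°, digits 0–9): 4.1064/2 → 2, 7.2163/1 → 7; chars 27.
Subsquare (5′×2.5′, letters a–x): 0.1064/0.0833333 → 1 → b, 0.2163/0.0416667 → 5 → f; chars bf.

IE27bf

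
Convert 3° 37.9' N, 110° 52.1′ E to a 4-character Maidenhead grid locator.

Add 180° to longitude and 90° to latitude: 290.87, 93.63.
Field: lon ⌊290.87/20⌋ = 14 → O; lat ⌊93.63/10⌋ = 9 → J.
Square: lon ⌊10.87/2⌋ = 5; lat ⌊3.63/1⌋ = 3.

OJ53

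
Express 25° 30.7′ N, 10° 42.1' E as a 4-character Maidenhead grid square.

Add 180° to longitude and 90° to latitude: 190.70, 115.51.
Field: lon ⌊190.70/20⌋ = 9 → J; lat ⌊115.51/10⌋ = 11 → L.
Square: lon ⌊10.70/2⌋ = 5; lat ⌊5.51/1⌋ = 5.

JL55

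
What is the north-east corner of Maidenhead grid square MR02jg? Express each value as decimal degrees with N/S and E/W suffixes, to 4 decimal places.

82.2917° N, 60.8333° E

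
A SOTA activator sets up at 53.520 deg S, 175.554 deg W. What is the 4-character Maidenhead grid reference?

Offset from 180°W / 90°S: lon 4.45°, lat 36.48°.
Field: 4.45/20 → 0 → A, 36.48/10 → 3 → D; chars AD.
Square: 4.45/2 → 2, 6.48/1 → 6; chars 26.

AD26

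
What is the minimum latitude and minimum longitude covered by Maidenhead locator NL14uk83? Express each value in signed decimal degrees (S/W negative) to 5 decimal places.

Field N=13, L=11: +13·20° lon, +11·10° lat → SW at lon 80°, lat 20°.
Square 1, 4: +1·2° lon, +4·1° lat → SW at lon 82°, lat 24°.
Subsquare u=20, k=10: +20·0.0833333° lon, +10·0.0416667° lat → SW at lon 83.6667°, lat 24.4167°.
Extended square 8, 3: +8·0.00833333° lon, +3·0.00416667° lat → SW at lon 83.7333°, lat 24.4292°.
latitude 24.42917, longitude 83.73333.

24.42917, 83.73333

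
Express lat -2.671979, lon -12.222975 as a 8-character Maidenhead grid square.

Shift to the Maidenhead origin (180°W, 90°S): lon 167.77703, lat 87.32802.
Field (20°×10°, letters A–R): 167.77703/20 → 8 → I, 87.32802/10 → 8 → I; chars II.
Square (2°×1°, digits 0–9): 7.77703/2 → 3, 7.32802/1 → 7; chars 37.
Subsquare (5′×2.5′, letters a–x): 1.77703/0.0833333 → 21 → v, 0.32802/0.0416667 → 7 → h; chars vh.
Extended square (30″×15″, digits 0–9): 0.02703/0.00833333 → 3, 0.03635/0.00416667 → 8; chars 38.

II37vh38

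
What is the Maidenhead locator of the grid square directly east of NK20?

NK30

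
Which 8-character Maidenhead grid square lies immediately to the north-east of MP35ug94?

MP35vg05

Longitude extended square 9; +1 → 10, wraps to 0, carry into subsquare.
Longitude subsquare u = 20; +1 → 21 = v.
Latitude extended square 4; +1 → 5.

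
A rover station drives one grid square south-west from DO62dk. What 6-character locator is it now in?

Longitude subsquare d = 3; −1 → 2 = c.
Latitude subsquare k = 10; −1 → 9 = j.

DO62cj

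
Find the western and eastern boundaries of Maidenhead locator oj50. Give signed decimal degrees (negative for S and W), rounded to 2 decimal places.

110.00, 112.00

Field O=14, J=9: +14·20° lon, +9·10° lat → SW at lon 100°, lat 0°.
Square 5, 0: +5·2° lon, +0·1° lat → SW at lon 110°, lat 0°.
Cell spans 2° lon × 1° lat.
west 110.00, east 112.00.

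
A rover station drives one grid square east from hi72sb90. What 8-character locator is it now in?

HI72tb00

Longitude extended square 9; +1 → 10, wraps to 0, carry into subsquare.
Longitude subsquare s = 18; +1 → 19 = t.
The latitude characters are unchanged.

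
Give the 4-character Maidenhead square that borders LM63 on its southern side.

Latitude square 3; −1 → 2.
The longitude characters are unchanged.

LM62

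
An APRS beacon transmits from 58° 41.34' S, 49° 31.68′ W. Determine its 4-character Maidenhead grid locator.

GD51

Offset from 180°W / 90°S: lon 130.47°, lat 31.31°.
Field: lon ⌊130.47/20⌋ = 6 → G; lat ⌊31.31/10⌋ = 3 → D.
Square: lon ⌊10.47/2⌋ = 5; lat ⌊1.31/1⌋ = 1.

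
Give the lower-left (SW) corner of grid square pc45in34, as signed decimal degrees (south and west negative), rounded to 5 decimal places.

-64.44167, 128.69167

Field P=15, C=2: +15·20° lon, +2·10° lat → SW at lon 120°, lat -70°.
Square 4, 5: +4·2° lon, +5·1° lat → SW at lon 128°, lat -65°.
Subsquare i=8, n=13: +8·0.0833333° lon, +13·0.0416667° lat → SW at lon 128.667°, lat -64.4583°.
Extended square 3, 4: +3·0.00833333° lon, +4·0.00416667° lat → SW at lon 128.692°, lat -64.4417°.
latitude -64.44167, longitude 128.69167.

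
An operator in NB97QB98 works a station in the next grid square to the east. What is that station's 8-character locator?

NB97rb08

Longitude extended square 9; +1 → 10, wraps to 0, carry into subsquare.
Longitude subsquare q = 16; +1 → 17 = r.
The latitude characters are unchanged.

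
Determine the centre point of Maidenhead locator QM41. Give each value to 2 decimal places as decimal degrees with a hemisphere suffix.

31.50° N, 149.00° E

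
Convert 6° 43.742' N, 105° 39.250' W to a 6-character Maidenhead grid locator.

DJ76er

Offset from 180°W / 90°S: lon 74.3458°, lat 96.7290°.
Field: 74.3458/20 → 3 → D, 96.7290/10 → 9 → J; chars DJ.
Square: 14.3458/2 → 7, 6.7290/1 → 6; chars 76.
Subsquare: 0.3458/0.0833333 → 4 → e, 0.7290/0.0416667 → 17 → r; chars er.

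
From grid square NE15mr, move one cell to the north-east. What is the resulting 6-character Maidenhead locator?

NE15ns

Longitude subsquare m = 12; +1 → 13 = n.
Latitude subsquare r = 17; +1 → 18 = s.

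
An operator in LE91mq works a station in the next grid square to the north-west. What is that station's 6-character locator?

LE91lr

Longitude subsquare m = 12; −1 → 11 = l.
Latitude subsquare q = 16; +1 → 17 = r.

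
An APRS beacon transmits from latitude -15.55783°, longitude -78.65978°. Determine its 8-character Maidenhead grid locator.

FH04qk06

Add 180° to longitude and 90° to latitude: 101.34022, 74.44217.
Field: lon ⌊101.34022/20⌋ = 5 → F; lat ⌊74.44217/10⌋ = 7 → H.
Square: lon ⌊1.34022/2⌋ = 0; lat ⌊4.44217/1⌋ = 4.
Subsquare: lon ⌊1.34022/0.0833333⌋ = 16 → q; lat ⌊0.44217/0.0416667⌋ = 10 → k.
Extended square: lon ⌊0.00689/0.00833333⌋ = 0; lat ⌊0.02550/0.00416667⌋ = 6.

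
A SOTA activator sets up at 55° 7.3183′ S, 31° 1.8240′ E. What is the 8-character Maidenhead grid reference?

KD54mv30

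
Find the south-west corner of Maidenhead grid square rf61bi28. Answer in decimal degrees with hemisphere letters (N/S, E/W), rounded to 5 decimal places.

38.63333° S, 172.10000° E

Field R=17, F=5: +17·20° lon, +5·10° lat → SW at lon 160°, lat -40°.
Square 6, 1: +6·2° lon, +1·1° lat → SW at lon 172°, lat -39°.
Subsquare b=1, i=8: +1·0.0833333° lon, +8·0.0416667° lat → SW at lon 172.083°, lat -38.6667°.
Extended square 2, 8: +2·0.00833333° lon, +8·0.00416667° lat → SW at lon 172.1°, lat -38.6333°.
latitude 38.63333° S, longitude 172.10000° E.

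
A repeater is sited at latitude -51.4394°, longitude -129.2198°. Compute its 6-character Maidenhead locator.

CD58jn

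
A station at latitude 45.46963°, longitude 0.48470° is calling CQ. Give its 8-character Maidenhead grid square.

JN05fl82

Add 180° to longitude and 90° to latitude: 180.48470, 135.46963.
Field (20°×10°, letters A–R): 180.48470/20 → 9 → J, 135.46963/10 → 13 → N; chars JN.
Square (2°×1°, digits 0–9): 0.48470/2 → 0, 5.46963/1 → 5; chars 05.
Subsquare (5′×2.5′, letters a–x): 0.48470/0.0833333 → 5 → f, 0.46963/0.0416667 → 11 → l; chars fl.
Extended square (30″×15″, digits 0–9): 0.06803/0.00833333 → 8, 0.01130/0.00416667 → 2; chars 82.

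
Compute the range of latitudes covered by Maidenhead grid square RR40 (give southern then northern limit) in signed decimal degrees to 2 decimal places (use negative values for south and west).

80.00, 81.00

Field R=17, R=17: +17·20° lon, +17·10° lat → SW at lon 160°, lat 80°.
Square 4, 0: +4·2° lon, +0·1° lat → SW at lon 168°, lat 80°.
Cell spans 2° lon × 1° lat.
south 80.00, north 81.00.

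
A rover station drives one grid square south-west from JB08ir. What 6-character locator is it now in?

JB08hq

Longitude subsquare i = 8; −1 → 7 = h.
Latitude subsquare r = 17; −1 → 16 = q.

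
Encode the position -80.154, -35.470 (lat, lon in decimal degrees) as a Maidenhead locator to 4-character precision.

Add 180° to longitude and 90° to latitude: 144.53, 9.85.
Field: lon ⌊144.53/20⌋ = 7 → H; lat ⌊9.85/10⌋ = 0 → A.
Square: lon ⌊4.53/2⌋ = 2; lat ⌊9.85/1⌋ = 9.

HA29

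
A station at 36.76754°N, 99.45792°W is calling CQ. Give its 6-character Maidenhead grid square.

Add 180° to longitude and 90° to latitude: 80.5421, 126.7675.
Field: lon ⌊80.5421/20⌋ = 4 → E; lat ⌊126.7675/10⌋ = 12 → M.
Square: lon ⌊0.5421/2⌋ = 0; lat ⌊6.7675/1⌋ = 6.
Subsquare: lon ⌊0.5421/0.0833333⌋ = 6 → g; lat ⌊0.7675/0.0416667⌋ = 18 → s.

EM06gs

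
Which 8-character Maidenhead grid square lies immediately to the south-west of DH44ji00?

DH44ih99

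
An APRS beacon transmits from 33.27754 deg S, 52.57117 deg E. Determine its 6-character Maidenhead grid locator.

LF66gr

Shift to the Maidenhead origin (180°W, 90°S): lon 232.5712, lat 56.7225.
Field (20°×10°, letters A–R): lon ⌊232.5712/20⌋ = 11 → L; lat ⌊56.7225/10⌋ = 5 → F.
Square (2°×1°, digits 0–9): lon ⌊12.5712/2⌋ = 6; lat ⌊6.7225/1⌋ = 6.
Subsquare (5′×2.5′, letters a–x): lon ⌊0.5712/0.0833333⌋ = 6 → g; lat ⌊0.7225/0.0416667⌋ = 17 → r.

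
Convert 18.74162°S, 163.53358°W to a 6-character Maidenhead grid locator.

Shift to the Maidenhead origin (180°W, 90°S): lon 16.4664, lat 71.2584.
Field (20°×10°, letters A–R): 16.4664/20 → 0 → A, 71.2584/10 → 7 → H; chars AH.
Square (2°×1°, digits 0–9): 16.4664/2 → 8, 1.2584/1 → 1; chars 81.
Subsquare (5′×2.5′, letters a–x): 0.4664/0.0833333 → 5 → f, 0.2584/0.0416667 → 6 → g; chars fg.

AH81fg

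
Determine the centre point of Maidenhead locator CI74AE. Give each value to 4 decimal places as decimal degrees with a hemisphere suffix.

5.8125° S, 125.9583° W

Field C=2, I=8: +2·20° lon, +8·10° lat → SW at lon -140°, lat -10°.
Square 7, 4: +7·2° lon, +4·1° lat → SW at lon -126°, lat -6°.
Subsquare a=0, e=4: +0·0.0833333° lon, +4·0.0416667° lat → SW at lon -126°, lat -5.83333°.
Cell spans 0.0833333° lon × 0.0416667° lat. Centre is SW corner plus half of each.
latitude 5.8125° S, longitude 125.9583° W.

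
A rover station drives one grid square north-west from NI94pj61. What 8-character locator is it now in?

NI94pj52

Longitude extended square 6; −1 → 5.
Latitude extended square 1; +1 → 2.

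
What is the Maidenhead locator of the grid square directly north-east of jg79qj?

JG79rk

Longitude subsquare q = 16; +1 → 17 = r.
Latitude subsquare j = 9; +1 → 10 = k.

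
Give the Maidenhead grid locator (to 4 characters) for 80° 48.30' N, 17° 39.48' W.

IR10

Add 180° to longitude and 90° to latitude: 162.34, 170.81.
Field: lon ⌊162.34/20⌋ = 8 → I; lat ⌊170.81/10⌋ = 17 → R.
Square: lon ⌊2.34/2⌋ = 1; lat ⌊0.81/1⌋ = 0.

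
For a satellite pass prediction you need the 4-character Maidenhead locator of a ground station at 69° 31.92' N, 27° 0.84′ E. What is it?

KP39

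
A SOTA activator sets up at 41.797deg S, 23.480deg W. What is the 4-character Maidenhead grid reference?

Shift to the Maidenhead origin (180°W, 90°S): lon 156.52, lat 48.20.
Field: 156.52/20 → 7 → H, 48.20/10 → 4 → E; chars HE.
Square: 16.52/2 → 8, 8.20/1 → 8; chars 88.

HE88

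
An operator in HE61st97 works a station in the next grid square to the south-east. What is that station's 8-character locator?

HE61tt06

Longitude extended square 9; +1 → 10, wraps to 0, carry into subsquare.
Longitude subsquare s = 18; +1 → 19 = t.
Latitude extended square 7; −1 → 6.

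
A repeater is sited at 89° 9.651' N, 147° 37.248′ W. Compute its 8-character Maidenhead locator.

BR69ed58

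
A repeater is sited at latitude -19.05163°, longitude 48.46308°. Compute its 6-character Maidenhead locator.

Shift to the Maidenhead origin (180°W, 90°S): lon 228.4631, lat 70.9484.
Field (20°×10°, letters A–R): lon ⌊228.4631/20⌋ = 11 → L; lat ⌊70.9484/10⌋ = 7 → H.
Square (2°×1°, digits 0–9): lon ⌊8.4631/2⌋ = 4; lat ⌊0.9484/1⌋ = 0.
Subsquare (5′×2.5′, letters a–x): lon ⌊0.4631/0.0833333⌋ = 5 → f; lat ⌊0.9484/0.0416667⌋ = 22 → w.

LH40fw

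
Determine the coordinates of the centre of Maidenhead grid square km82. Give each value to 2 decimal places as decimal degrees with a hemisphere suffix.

32.50° N, 37.00° E

Field K=10, M=12: +10·20° lon, +12·10° lat → SW at lon 20°, lat 30°.
Square 8, 2: +8·2° lon, +2·1° lat → SW at lon 36°, lat 32°.
Cell spans 2° lon × 1° lat. Centre is SW corner plus half of each.
latitude 32.50° N, longitude 37.00° E.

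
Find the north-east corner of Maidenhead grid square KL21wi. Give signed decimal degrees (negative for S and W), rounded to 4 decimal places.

Field K=10, L=11: +10·20° lon, +11·10° lat → SW at lon 20°, lat 20°.
Square 2, 1: +2·2° lon, +1·1° lat → SW at lon 24°, lat 21°.
Subsquare w=22, i=8: +22·0.0833333° lon, +8·0.0416667° lat → SW at lon 25.8333°, lat 21.3333°.
Cell spans 0.0833333° lon × 0.0416667° lat. NE corner is SW corner plus one full cell.
latitude 21.3750, longitude 25.9167.

21.3750, 25.9167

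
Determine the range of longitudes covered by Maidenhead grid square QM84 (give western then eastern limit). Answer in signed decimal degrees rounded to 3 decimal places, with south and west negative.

156.000, 158.000

Field Q=16, M=12: +16·20° lon, +12·10° lat → SW at lon 140°, lat 30°.
Square 8, 4: +8·2° lon, +4·1° lat → SW at lon 156°, lat 34°.
Cell spans 2° lon × 1° lat.
west 156.000, east 158.000.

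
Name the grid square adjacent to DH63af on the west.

Longitude subsquare a = 0; −1 → -1, wraps to 23 = x, carry into square.
Longitude square 6; −1 → 5.
The latitude characters are unchanged.

DH53xf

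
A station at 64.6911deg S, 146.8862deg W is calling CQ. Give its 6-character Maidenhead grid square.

BC65nh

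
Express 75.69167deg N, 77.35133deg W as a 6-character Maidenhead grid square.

Offset from 180°W / 90°S: lon 102.6487°, lat 165.6917°.
Field: lon ⌊102.6487/20⌋ = 5 → F; lat ⌊165.6917/10⌋ = 16 → Q.
Square: lon ⌊2.6487/2⌋ = 1; lat ⌊5.6917/1⌋ = 5.
Subsquare: lon ⌊0.6487/0.0833333⌋ = 7 → h; lat ⌊0.6917/0.0416667⌋ = 16 → q.

FQ15hq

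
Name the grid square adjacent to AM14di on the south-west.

AM14ch

Longitude subsquare d = 3; −1 → 2 = c.
Latitude subsquare i = 8; −1 → 7 = h.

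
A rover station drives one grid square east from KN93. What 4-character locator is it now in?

Longitude square 9; +1 → 10, wraps to 0, carry into field.
Longitude field K = 10; +1 → 11 = L.
The latitude characters are unchanged.

LN03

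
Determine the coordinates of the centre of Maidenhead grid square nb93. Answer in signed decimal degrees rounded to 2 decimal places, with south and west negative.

Field N=13, B=1: +13·20° lon, +1·10° lat → SW at lon 80°, lat -80°.
Square 9, 3: +9·2° lon, +3·1° lat → SW at lon 98°, lat -77°.
Cell spans 2° lon × 1° lat. Centre is SW corner plus half of each.
latitude -76.50, longitude 99.00.

-76.50, 99.00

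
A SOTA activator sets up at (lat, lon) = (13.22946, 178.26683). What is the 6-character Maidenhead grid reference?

RK93df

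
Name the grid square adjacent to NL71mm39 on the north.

Latitude extended square 9; +1 → 10, wraps to 0, carry into subsquare.
Latitude subsquare m = 12; +1 → 13 = n.
The longitude characters are unchanged.

NL71mn30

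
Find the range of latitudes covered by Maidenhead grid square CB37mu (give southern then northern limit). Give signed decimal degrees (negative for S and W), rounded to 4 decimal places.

-72.1667, -72.1250

Field C=2, B=1: +2·20° lon, +1·10° lat → SW at lon -140°, lat -80°.
Square 3, 7: +3·2° lon, +7·1° lat → SW at lon -134°, lat -73°.
Subsquare m=12, u=20: +12·0.0833333° lon, +20·0.0416667° lat → SW at lon -133°, lat -72.1667°.
Cell spans 0.0833333° lon × 0.0416667° lat.
south -72.1667, north -72.1250.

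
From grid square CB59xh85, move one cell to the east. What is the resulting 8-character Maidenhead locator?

CB59xh95

Longitude extended square 8; +1 → 9.
The latitude characters are unchanged.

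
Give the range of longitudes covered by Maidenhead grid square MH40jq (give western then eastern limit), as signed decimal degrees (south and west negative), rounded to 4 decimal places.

Field M=12, H=7: +12·20° lon, +7·10° lat → SW at lon 60°, lat -20°.
Square 4, 0: +4·2° lon, +0·1° lat → SW at lon 68°, lat -20°.
Subsquare j=9, q=16: +9·0.0833333° lon, +16·0.0416667° lat → SW at lon 68.75°, lat -19.3333°.
Cell spans 0.0833333° lon × 0.0416667° lat.
west 68.7500, east 68.8333.

68.7500, 68.8333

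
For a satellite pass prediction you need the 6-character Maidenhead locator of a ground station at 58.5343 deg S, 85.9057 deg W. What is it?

ED71bl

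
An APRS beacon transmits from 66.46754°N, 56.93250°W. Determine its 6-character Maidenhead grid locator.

Shift to the Maidenhead origin (180°W, 90°S): lon 123.0675, lat 156.4675.
Field: lon ⌊123.0675/20⌋ = 6 → G; lat ⌊156.4675/10⌋ = 15 → P.
Square: lon ⌊3.0675/2⌋ = 1; lat ⌊6.4675/1⌋ = 6.
Subsquare: lon ⌊1.0675/0.0833333⌋ = 12 → m; lat ⌊0.4675/0.0416667⌋ = 11 → l.

GP16ml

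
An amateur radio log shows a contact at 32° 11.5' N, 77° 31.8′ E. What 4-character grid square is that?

MM82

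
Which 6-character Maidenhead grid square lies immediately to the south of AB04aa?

AB03ax

Latitude subsquare a = 0; −1 → -1, wraps to 23 = x, carry into square.
Latitude square 4; −1 → 3.
The longitude characters are unchanged.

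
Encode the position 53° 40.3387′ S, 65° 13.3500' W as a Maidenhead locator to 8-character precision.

Offset from 180°W / 90°S: lon 114.77750°, lat 36.32769°.
Field: 114.77750/20 → 5 → F, 36.32769/10 → 3 → D; chars FD.
Square: 14.77750/2 → 7, 6.32769/1 → 6; chars 76.
Subsquare: 0.77750/0.0833333 → 9 → j, 0.32769/0.0416667 → 7 → h; chars jh.
Extended square: 0.02750/0.00833333 → 3, 0.03602/0.00416667 → 8; chars 38.

FD76jh38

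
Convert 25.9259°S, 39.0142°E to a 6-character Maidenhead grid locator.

Add 180° to longitude and 90° to latitude: 219.0142, 64.0741.
Field (20°×10°, letters A–R): lon ⌊219.0142/20⌋ = 10 → K; lat ⌊64.0741/10⌋ = 6 → G.
Square (2°×1°, digits 0–9): lon ⌊19.0142/2⌋ = 9; lat ⌊4.0741/1⌋ = 4.
Subsquare (5′×2.5′, letters a–x): lon ⌊1.0142/0.0833333⌋ = 12 → m; lat ⌊0.0741/0.0416667⌋ = 1 → b.

KG94mb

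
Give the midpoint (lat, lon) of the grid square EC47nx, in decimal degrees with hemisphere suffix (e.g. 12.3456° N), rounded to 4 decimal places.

Field E=4, C=2: +4·20° lon, +2·10° lat → SW at lon -100°, lat -70°.
Square 4, 7: +4·2° lon, +7·1° lat → SW at lon -92°, lat -63°.
Subsquare n=13, x=23: +13·0.0833333° lon, +23·0.0416667° lat → SW at lon -90.9167°, lat -62.0417°.
Cell spans 0.0833333° lon × 0.0416667° lat. Centre is SW corner plus half of each.
latitude 62.0208° S, longitude 90.8750° W.

62.0208° S, 90.8750° W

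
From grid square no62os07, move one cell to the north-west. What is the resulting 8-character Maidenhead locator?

NO62ns98

Longitude extended square 0; −1 → -1, wraps to 9, carry into subsquare.
Longitude subsquare o = 14; −1 → 13 = n.
Latitude extended square 7; +1 → 8.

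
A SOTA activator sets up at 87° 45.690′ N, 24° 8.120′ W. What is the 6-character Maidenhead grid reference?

HR77ws

Shift to the Maidenhead origin (180°W, 90°S): lon 155.8647, lat 177.7615.
Field (20°×10°, letters A–R): 155.8647/20 → 7 → H, 177.7615/10 → 17 → R; chars HR.
Square (2°×1°, digits 0–9): 15.8647/2 → 7, 7.7615/1 → 7; chars 77.
Subsquare (5′×2.5′, letters a–x): 1.8647/0.0833333 → 22 → w, 0.7615/0.0416667 → 18 → s; chars ws.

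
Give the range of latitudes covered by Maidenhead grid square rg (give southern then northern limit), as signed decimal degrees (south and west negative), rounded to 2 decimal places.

-30.00, -20.00

Field R=17, G=6: +17·20° lon, +6·10° lat → SW at lon 160°, lat -30°.
Cell spans 20° lon × 10° lat.
south -30.00, north -20.00.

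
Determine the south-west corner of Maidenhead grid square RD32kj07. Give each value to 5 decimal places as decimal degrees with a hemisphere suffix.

57.59583° S, 166.83333° E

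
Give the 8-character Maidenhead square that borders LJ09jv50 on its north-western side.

Longitude extended square 5; −1 → 4.
Latitude extended square 0; +1 → 1.

LJ09jv41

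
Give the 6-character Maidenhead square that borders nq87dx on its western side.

Longitude subsquare d = 3; −1 → 2 = c.
The latitude characters are unchanged.

NQ87cx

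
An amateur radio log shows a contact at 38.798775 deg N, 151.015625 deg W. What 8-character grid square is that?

BM48lt81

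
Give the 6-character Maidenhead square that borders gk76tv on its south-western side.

GK76su

Longitude subsquare t = 19; −1 → 18 = s.
Latitude subsquare v = 21; −1 → 20 = u.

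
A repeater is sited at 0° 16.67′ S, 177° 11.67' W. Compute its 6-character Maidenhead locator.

Shift to the Maidenhead origin (180°W, 90°S): lon 2.8055, lat 89.7222.
Field: lon ⌊2.8055/20⌋ = 0 → A; lat ⌊89.7222/10⌋ = 8 → I.
Square: lon ⌊2.8055/2⌋ = 1; lat ⌊9.7222/1⌋ = 9.
Subsquare: lon ⌊0.8055/0.0833333⌋ = 9 → j; lat ⌊0.7222/0.0416667⌋ = 17 → r.

AI19jr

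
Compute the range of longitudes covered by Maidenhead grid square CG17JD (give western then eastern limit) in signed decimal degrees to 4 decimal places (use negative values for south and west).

-137.2500, -137.1667

Field C=2, G=6: +2·20° lon, +6·10° lat → SW at lon -140°, lat -30°.
Square 1, 7: +1·2° lon, +7·1° lat → SW at lon -138°, lat -23°.
Subsquare j=9, d=3: +9·0.0833333° lon, +3·0.0416667° lat → SW at lon -137.25°, lat -22.875°.
Cell spans 0.0833333° lon × 0.0416667° lat.
west -137.2500, east -137.1667.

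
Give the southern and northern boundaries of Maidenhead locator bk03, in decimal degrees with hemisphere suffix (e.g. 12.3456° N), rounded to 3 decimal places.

Field B=1, K=10: +1·20° lon, +10·10° lat → SW at lon -160°, lat 10°.
Square 0, 3: +0·2° lon, +3·1° lat → SW at lon -160°, lat 13°.
Cell spans 2° lon × 1° lat.
south 13.000° N, north 14.000° N.

13.000° N, 14.000° N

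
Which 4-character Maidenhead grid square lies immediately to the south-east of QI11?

QI20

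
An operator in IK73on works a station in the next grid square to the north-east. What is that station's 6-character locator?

IK73po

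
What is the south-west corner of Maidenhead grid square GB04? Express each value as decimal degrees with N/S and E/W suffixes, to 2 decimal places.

Field G=6, B=1: +6·20° lon, +1·10° lat → SW at lon -60°, lat -80°.
Square 0, 4: +0·2° lon, +4·1° lat → SW at lon -60°, lat -76°.
latitude 76.00° S, longitude 60.00° W.

76.00° S, 60.00° W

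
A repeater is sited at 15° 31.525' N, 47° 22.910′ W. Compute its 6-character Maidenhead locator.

GK65hm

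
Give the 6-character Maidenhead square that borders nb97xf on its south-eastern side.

OB07ae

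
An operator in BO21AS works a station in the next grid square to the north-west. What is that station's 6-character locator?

BO11xt

Longitude subsquare a = 0; −1 → -1, wraps to 23 = x, carry into square.
Longitude square 2; −1 → 1.
Latitude subsquare s = 18; +1 → 19 = t.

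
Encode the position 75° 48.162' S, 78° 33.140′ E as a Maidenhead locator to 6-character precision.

Offset from 180°W / 90°S: lon 258.5523°, lat 14.1973°.
Field (20°×10°, letters A–R): 258.5523/20 → 12 → M, 14.1973/10 → 1 → B; chars MB.
Square (2°×1°, digits 0–9): 18.5523/2 → 9, 4.1973/1 → 4; chars 94.
Subsquare (5′×2.5′, letters a–x): 0.5523/0.0833333 → 6 → g, 0.1973/0.0416667 → 4 → e; chars ge.

MB94ge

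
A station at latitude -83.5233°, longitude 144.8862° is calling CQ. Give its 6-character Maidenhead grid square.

QA26kl

Shift to the Maidenhead origin (180°W, 90°S): lon 324.8862, lat 6.4767.
Field: lon ⌊324.8862/20⌋ = 16 → Q; lat ⌊6.4767/10⌋ = 0 → A.
Square: lon ⌊4.8862/2⌋ = 2; lat ⌊6.4767/1⌋ = 6.
Subsquare: lon ⌊0.8862/0.0833333⌋ = 10 → k; lat ⌊0.4767/0.0416667⌋ = 11 → l.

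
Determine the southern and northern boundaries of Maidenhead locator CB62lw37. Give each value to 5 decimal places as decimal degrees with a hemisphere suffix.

77.05417° S, 77.05000° S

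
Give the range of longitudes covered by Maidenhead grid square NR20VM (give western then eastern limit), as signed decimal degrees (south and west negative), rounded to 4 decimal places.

Field N=13, R=17: +13·20° lon, +17·10° lat → SW at lon 80°, lat 80°.
Square 2, 0: +2·2° lon, +0·1° lat → SW at lon 84°, lat 80°.
Subsquare v=21, m=12: +21·0.0833333° lon, +12·0.0416667° lat → SW at lon 85.75°, lat 80.5°.
Cell spans 0.0833333° lon × 0.0416667° lat.
west 85.7500, east 85.8333.

85.7500, 85.8333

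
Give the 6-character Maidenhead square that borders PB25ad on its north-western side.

PB15xe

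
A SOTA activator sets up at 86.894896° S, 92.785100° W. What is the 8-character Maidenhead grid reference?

Offset from 180°W / 90°S: lon 87.21490°, lat 3.10510°.
Field: 87.21490/20 → 4 → E, 3.10510/10 → 0 → A; chars EA.
Square: 7.21490/2 → 3, 3.10510/1 → 3; chars 33.
Subsquare: 1.21490/0.0833333 → 14 → o, 0.10510/0.0416667 → 2 → c; chars oc.
Extended square: 0.04823/0.00833333 → 5, 0.02177/0.00416667 → 5; chars 55.

EA33oc55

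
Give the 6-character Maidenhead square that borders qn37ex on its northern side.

QN38ea

Latitude subsquare x = 23; +1 → 24, wraps to 0 = a, carry into square.
Latitude square 7; +1 → 8.
The longitude characters are unchanged.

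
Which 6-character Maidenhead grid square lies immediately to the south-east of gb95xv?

HB05au

Longitude subsquare x = 23; +1 → 24, wraps to 0 = a, carry into square.
Longitude square 9; +1 → 10, wraps to 0, carry into field.
Longitude field G = 6; +1 → 7 = H.
Latitude subsquare v = 21; −1 → 20 = u.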